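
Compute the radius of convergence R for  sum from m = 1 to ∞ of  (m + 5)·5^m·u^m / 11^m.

The ratio of consecutive coefficients is [((m+1) + 5)/(m + 5)] · 5/11 → 5/11.
Thus R = 1/(5/11) = 11/5.

R = 11/5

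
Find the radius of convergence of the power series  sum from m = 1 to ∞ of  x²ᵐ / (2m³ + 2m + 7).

R = 1

By the ratio test, |a_{m+1}/a_m| = (2m³ + 2m + 7)/(2(m+1)³ + 2(m+1) + 7) → 1.
Writing y = x², the series in y has radius 1, so |x| < √(1) = 1 and R = 1.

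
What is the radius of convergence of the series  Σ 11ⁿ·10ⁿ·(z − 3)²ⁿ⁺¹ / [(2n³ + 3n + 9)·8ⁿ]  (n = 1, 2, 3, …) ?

Ratio test: |a_{n+1}/a_n| = [(2n³ + 3n + 9)/(2(n+1)³ + 3(n+1) + 9)] · 11·10/8 → 55/4 as n → ∞.
Writing y = (z − 3)², the series in y has radius 4/55, so |z − 3| < √(4/55) and R = 2√55/55.

R = 2√55/55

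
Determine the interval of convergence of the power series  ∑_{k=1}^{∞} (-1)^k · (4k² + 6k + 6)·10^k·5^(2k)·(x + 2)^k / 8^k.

Ratio test: |a_{k+1}/a_k| = [(4(k+1)² + 6(k+1) + 6)/(4k² + 6k + 6)] · 10·25/8 → 125/4 as k → ∞.
Thus R = 1/(125/4) = 4/125.
When x = -246/125, the terms do not tend to 0, so the series diverges.
At x = -254/125: the terms have absolute value of order k², which does not tend to 0, so the series diverges by the divergence test.

(-254/125, -246/125)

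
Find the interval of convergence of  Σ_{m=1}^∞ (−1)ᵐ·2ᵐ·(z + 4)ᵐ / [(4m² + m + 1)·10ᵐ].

[-9, 1]

By the ratio test, |a_{m+1}/a_m| = [(4m² + m + 1)/(4(m+1)² + (m+1) + 1)] · 2/10 → 1/5.
The series converges when 1/5 · |z + 4| < 1, giving R = 5.
At z = 1: the terms are on the order of 1/m², so the series converges absolutely by comparison with the p-series (p = 2 > 1).
Endpoint z = -9: the terms are on the order of 1/m², so the series converges absolutely by comparison with the p-series (p = 2 > 1).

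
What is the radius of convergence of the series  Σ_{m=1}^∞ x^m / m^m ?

R = ∞

Applying the root test, |a_m|^(1/m) = 1/m → 0.
Since the m-th root of |a_m| tends to 0, the series converges for all real x; R = ∞.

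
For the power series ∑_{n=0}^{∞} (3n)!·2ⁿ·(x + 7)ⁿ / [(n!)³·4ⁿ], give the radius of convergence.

R = 2/27

Ratio test: |a_{n+1}/a_n| = (3n+1)·(3n+2)·(3n+3)/(n+1)³ · 2/4 → 27/2 as n → ∞.
Thus R = 1/(27/2) = 2/27.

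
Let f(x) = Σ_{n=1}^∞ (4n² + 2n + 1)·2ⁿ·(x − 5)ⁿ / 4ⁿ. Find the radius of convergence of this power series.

Ratio test: |a_{n+1}/a_n| = [(4(n+1)² + 2(n+1) + 1)/(4n² + 2n + 1)] · 2/4 → 1/2 as n → ∞.
Convergence for |x − 5| · 1/2 < 1, i.e. |x − 5| < 2. So R = 2.

R = 2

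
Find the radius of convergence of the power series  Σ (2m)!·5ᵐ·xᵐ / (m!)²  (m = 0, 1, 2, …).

The ratio of consecutive coefficients is (2m+1)·(2m+2)/(m+1)² · 5 → 20.
Thus R = 1/(20) = 1/20.

R = 1/20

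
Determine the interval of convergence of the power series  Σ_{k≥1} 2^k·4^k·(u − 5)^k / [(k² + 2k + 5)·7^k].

[33/8, 47/8]

The ratio of consecutive coefficients is [(k² + 2k + 5)/((k+1)² + 2(k+1) + 5)] · 2·4/7 → 8/7.
Convergence for |u − 5| · 8/7 < 1, i.e. |u − 5| < 7/8. So R = 7/8.
Check u = 47/8: the terms are on the order of 1/k², so the series converges absolutely by comparison with the p-series (p = 2 > 1).
Endpoint u = 33/8: the series is dominated by a constant times Σ 1/k², which converges (p = 2 > 1).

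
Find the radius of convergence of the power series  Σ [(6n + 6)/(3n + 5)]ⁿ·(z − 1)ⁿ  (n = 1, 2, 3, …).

R = 1/2

Applying the root test, |a_n|^(1/n) = (6n + 6)/(3n + 5) → 2.
The series converges when 2 · |z − 1| < 1, giving R = 1/2.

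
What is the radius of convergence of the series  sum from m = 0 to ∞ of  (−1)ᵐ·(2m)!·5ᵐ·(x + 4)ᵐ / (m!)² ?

R = 1/20

Apply the ratio test: |a_{m+1}| / |a_m| = (2m+1)·(2m+2)/(m+1)² · 5, which tends to 20 as m → ∞.
Hence the series converges for |x + 4| < 1/(20) = 1/20, so the radius of convergence is 1/20.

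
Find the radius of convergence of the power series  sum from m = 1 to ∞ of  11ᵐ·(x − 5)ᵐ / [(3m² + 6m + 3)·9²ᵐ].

R = 81/11

By the ratio test, |a_{m+1}/a_m| = [(3m² + 6m + 3)/(3(m+1)² + 6(m+1) + 3)] · 11/81 → 11/81.
Convergence for |x − 5| · 11/81 < 1, i.e. |x − 5| < 81/11. So R = 81/11.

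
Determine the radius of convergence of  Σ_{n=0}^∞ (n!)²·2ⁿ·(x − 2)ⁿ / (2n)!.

Ratio test: |a_{n+1}/a_n| = (n+1)²/[(2n+1)·(2n+2)] · 2 → 1/2 as n → ∞.
Convergence for |x − 2| · 1/2 < 1, i.e. |x − 2| < 2. So R = 2.

R = 2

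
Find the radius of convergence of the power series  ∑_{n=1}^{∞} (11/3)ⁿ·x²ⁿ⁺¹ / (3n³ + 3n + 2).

Apply the ratio test: |a_{n+1}| / |a_n| = [(3n³ + 3n + 2)/(3(n+1)³ + 3(n+1) + 2)] · 11/3, which tends to 11/3 as n → ∞.
Successive powers of x differ by 2, so the series converges when |x|² · 11/3 < 1, i.e. |x| < √(3/11). So R = √33/11.

R = √33/11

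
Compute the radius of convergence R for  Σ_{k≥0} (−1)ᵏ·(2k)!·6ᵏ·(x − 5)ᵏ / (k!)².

R = 1/24

By the ratio test, |a_{k+1}/a_k| = (2k+1)·(2k+2)/(k+1)² · 6 → 24.
Convergence for |x − 5| · 24 < 1, i.e. |x − 5| < 1/24. So R = 1/24.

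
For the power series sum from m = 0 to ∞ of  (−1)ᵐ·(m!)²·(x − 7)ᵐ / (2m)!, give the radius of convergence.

Ratio test: |a_{m+1}/a_m| = (m+1)²/[(2m+1)·(2m+2)] → 1/4 as m → ∞.
The series converges when 1/4 · |x − 7| < 1, giving R = 4.

R = 4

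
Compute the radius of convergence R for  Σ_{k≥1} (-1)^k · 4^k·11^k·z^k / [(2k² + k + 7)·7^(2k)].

R = 49/44

By the ratio test, |a_{k+1}/a_k| = [(2k² + k + 7)/(2(k+1)² + (k+1) + 7)] · 4·11/49 → 44/49.
Hence the series converges for |z| < 1/(44/49) = 49/44, so the radius of convergence is 49/44.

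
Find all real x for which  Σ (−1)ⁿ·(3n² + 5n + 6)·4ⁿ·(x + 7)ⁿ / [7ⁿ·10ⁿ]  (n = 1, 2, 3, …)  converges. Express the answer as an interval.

(-49/2, 21/2)

By the ratio test, |a_{n+1}/a_n| = [(3(n+1)² + 5(n+1) + 6)/(3n² + 5n + 6)] · 4/(7·10) → 2/35.
Thus R = 1/(2/35) = 35/2.
When x = 21/2, the terms do not tend to 0, so the series diverges.
When x = -49/2, the n-th term does not approach 0; divergence by the term test.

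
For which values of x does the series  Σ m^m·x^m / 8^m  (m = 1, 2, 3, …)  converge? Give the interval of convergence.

By the Cauchy root test, |a_m|^(1/m) = m/8 → ∞.
Since the m-th root of |a_m| is unbounded, the series converges only at x = 0; R = 0.

{0}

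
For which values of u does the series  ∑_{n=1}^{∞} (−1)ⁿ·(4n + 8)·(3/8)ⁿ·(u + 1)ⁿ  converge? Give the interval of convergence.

(-11/3, 5/3)

The ratio of consecutive coefficients is [(4(n+1) + 8)/(4n + 8)] · 3/8 → 3/8.
The series converges when 3/8 · |u + 1| < 1, giving R = 8/3.
At u = 5/3: the terms have absolute value of order n, which does not tend to 0, so the series diverges by the divergence test.
Endpoint u = -11/3: the terms have absolute value of order n, which does not tend to 0, so the series diverges by the divergence test.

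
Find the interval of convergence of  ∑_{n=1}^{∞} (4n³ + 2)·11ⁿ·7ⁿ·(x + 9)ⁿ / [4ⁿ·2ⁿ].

(-701/77, -685/77)

The ratio of consecutive coefficients is [(4(n+1)³ + 2)/(4n³ + 2)] · 11·7/(4·2) → 77/8.
Hence the series converges for |x + 9| < 1/(77/8) = 8/77, so the radius of convergence is 8/77.
When x = -685/77, the terms have absolute value of order n³, which does not tend to 0, so the series diverges by the divergence test.
Endpoint x = -701/77: the n-th term does not approach 0; divergence by the term test.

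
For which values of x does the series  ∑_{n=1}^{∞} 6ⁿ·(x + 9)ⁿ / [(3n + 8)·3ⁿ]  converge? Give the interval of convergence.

[-19/2, -17/2)

By the ratio test, |a_{n+1}/a_n| = [(3n + 8)/(3(n+1) + 8)] · 6/3 → 2.
Convergence for |x + 9| · 2 < 1, i.e. |x + 9| < 1/2. So R = 1/2.
At x = -17/2: the terms are asymptotic to a nonzero constant times 1/n, so the series diverges by limit comparison with Σ 1/n.
At x = -19/2: an alternating series whose terms decrease to 0 in absolute value, so it converges by the Leibniz criterion.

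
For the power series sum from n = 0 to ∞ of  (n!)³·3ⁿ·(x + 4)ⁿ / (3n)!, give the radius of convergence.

The ratio of consecutive coefficients is (n+1)³/[(3n+1)·(3n+2)·(3n+3)] · 3 → 1/9.
Thus R = 1/(1/9) = 9.

R = 9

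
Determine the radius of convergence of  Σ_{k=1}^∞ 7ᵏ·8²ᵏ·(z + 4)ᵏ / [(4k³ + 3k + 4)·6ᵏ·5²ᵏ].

R = 75/224

Apply the ratio test: |a_{k+1}| / |a_k| = [(4k³ + 3k + 4)/(4(k+1)³ + 3(k+1) + 4)] · 7·64/(6·25), which tends to 224/75 as k → ∞.
Thus R = 1/(224/75) = 75/224.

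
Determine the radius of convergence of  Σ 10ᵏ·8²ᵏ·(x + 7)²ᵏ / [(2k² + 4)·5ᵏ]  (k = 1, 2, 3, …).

By the ratio test, |a_{k+1}/a_k| = [(2k² + 4)/(2(k+1)² + 4)] · 10·64/5 → 128.
Successive powers of (x + 7) differ by 2, so the series converges when |x + 7|² · 128 < 1, i.e. |x + 7| < √(1/128). So R = √2/16.

R = √2/16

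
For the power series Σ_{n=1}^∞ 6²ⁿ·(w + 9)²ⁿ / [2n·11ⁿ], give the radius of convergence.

The ratio of consecutive coefficients is [2n/2(n+1)] · 36/11 → 36/11.
Successive powers of (w + 9) differ by 2, so the series converges when |w + 9|² · 36/11 < 1, i.e. |w + 9| < √(11/36). So R = √11/6.

R = √11/6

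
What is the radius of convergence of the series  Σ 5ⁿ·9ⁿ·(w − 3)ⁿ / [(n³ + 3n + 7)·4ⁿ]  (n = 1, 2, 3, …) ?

Apply the ratio test: |a_{n+1}| / |a_n| = [(n³ + 3n + 7)/((n+1)³ + 3(n+1) + 7)] · 5·9/4, which tends to 45/4 as n → ∞.
The series converges when 45/4 · |w − 3| < 1, giving R = 4/45.

R = 4/45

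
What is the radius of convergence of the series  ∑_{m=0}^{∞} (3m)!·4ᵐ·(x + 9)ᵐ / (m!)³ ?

The ratio of consecutive coefficients is (3m+1)·(3m+2)·(3m+3)/(m+1)³ · 4 → 108.
The series converges when 108 · |x + 9| < 1, giving R = 1/108.

R = 1/108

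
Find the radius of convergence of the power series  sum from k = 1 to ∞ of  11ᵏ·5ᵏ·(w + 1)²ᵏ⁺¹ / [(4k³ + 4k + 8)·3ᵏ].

R = √165/55

By the ratio test, |a_{k+1}/a_k| = [(4k³ + 4k + 8)/(4(k+1)³ + 4(k+1) + 8)] · 11·5/3 → 55/3.
Writing y = (w + 1)², the series in y has radius 3/55, so |w + 1| < √(3/55) and R = √165/55.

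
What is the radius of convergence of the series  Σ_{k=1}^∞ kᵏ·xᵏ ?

Applying the root test, |a_k|^(1/k) = k → ∞.
Since the k-th root of |a_k| is unbounded, the series converges only at x = 0; R = 0.

R = 0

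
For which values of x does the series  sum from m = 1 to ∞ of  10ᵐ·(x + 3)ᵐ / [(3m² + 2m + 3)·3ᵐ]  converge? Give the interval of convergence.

[-33/10, -27/10]

Apply the ratio test: |a_{m+1}| / |a_m| = [(3m² + 2m + 3)/(3(m+1)² + 2(m+1) + 3)] · 10/3, which tends to 10/3 as m → ∞.
Convergence for |x + 3| · 10/3 < 1, i.e. |x + 3| < 3/10. So R = 3/10.
At x = -27/10: absolute convergence follows by limit comparison with Σ 1/m².
At x = -33/10: the terms are on the order of 1/m², so the series converges absolutely by comparison with the p-series (p = 2 > 1).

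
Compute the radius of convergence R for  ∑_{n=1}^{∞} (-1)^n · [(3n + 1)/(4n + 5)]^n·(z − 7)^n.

R = 4/3

By the Cauchy root test, |a_n|^(1/n) = (3n + 1)/(4n + 5) → 3/4.
Hence the series converges for |z − 7| < 1/(3/4) = 4/3, so the radius of convergence is 4/3.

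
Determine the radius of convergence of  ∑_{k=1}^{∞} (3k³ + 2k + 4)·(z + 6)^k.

R = 1

Apply the ratio test: |a_{k+1}| / |a_k| = (3(k+1)³ + 2(k+1) + 4)/(3k³ + 2k + 4), which tends to 1 as k → ∞.
Convergence for |z + 6| < 1, so R = 1.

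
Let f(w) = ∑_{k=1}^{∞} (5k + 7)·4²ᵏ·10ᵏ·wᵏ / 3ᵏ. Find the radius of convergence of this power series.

R = 3/160

By the ratio test, |a_{k+1}/a_k| = [(5(k+1) + 7)/(5k + 7)] · 16·10/3 → 160/3.
The series converges when 160/3 · |w| < 1, giving R = 3/160.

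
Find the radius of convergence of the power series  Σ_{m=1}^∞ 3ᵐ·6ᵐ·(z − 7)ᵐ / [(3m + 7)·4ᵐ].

R = 2/9

By the ratio test, |a_{m+1}/a_m| = [(3m + 7)/(3(m+1) + 7)] · 3·6/4 → 9/2.
Thus R = 1/(9/2) = 2/9.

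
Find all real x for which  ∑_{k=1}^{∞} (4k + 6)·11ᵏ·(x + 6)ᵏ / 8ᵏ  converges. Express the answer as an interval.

The ratio of consecutive coefficients is [(4(k+1) + 6)/(4k + 6)] · 11/8 → 11/8.
Hence the series converges for |x + 6| < 1/(11/8) = 8/11, so the radius of convergence is 8/11.
Endpoint x = -58/11: the terms do not tend to 0, so the series diverges.
When x = -74/11, the terms do not tend to 0, so the series diverges.

(-74/11, -58/11)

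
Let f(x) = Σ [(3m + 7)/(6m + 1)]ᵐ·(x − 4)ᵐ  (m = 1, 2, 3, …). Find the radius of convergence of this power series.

By the Cauchy root test, |a_m|^(1/m) = (3m + 7)/(6m + 1) → 1/2.
The series converges when 1/2 · |x − 4| < 1, giving R = 2.

R = 2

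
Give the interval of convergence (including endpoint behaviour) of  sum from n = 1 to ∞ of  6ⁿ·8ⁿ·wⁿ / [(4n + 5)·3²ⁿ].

[-3/16, 3/16)

The ratio of consecutive coefficients is [(4n + 5)/(4(n+1) + 5)] · 6·8/9 → 16/3.
Hence the series converges for |w| < 1/(16/3) = 3/16, so the radius of convergence is 3/16.
Endpoint w = 3/16: the terms are asymptotic to a nonzero constant times 1/n, so the series diverges by limit comparison with Σ 1/n.
At w = -3/16: convergence follows from the alternating series test (terms decrease monotonically to 0).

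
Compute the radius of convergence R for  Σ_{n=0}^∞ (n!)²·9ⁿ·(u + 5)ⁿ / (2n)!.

Apply the ratio test: |a_{n+1}| / |a_n| = (n+1)²/[(2n+1)·(2n+2)] · 9, which tends to 9/4 as n → ∞.
Hence the series converges for |u + 5| < 1/(9/4) = 4/9, so the radius of convergence is 4/9.

R = 4/9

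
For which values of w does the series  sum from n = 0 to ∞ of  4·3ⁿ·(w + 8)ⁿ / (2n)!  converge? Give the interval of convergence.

By the ratio test, |a_{n+1}/a_n| = 4/4 · 3 · 1/[(2n+1)·(2n+2)] → 0.
Since the limit is 0 < 1 for every w, the series converges on all of ℝ and R = ∞.

(−∞, ∞)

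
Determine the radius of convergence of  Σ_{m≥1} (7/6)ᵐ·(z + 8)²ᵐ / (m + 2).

R = √42/7

Apply the ratio test: |a_{m+1}| / |a_m| = [(m + 2)/((m+1) + 2)] · 7/6, which tends to 7/6 as m → ∞.
Since the exponent of (z + 8) increases by 2 each term, convergence requires |z + 8|² < 6/7, hence R = √42/7.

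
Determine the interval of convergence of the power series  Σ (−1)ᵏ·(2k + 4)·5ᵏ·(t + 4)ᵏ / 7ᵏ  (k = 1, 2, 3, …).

By the ratio test, |a_{k+1}/a_k| = [(2(k+1) + 4)/(2k + 4)] · 5/7 → 5/7.
The series converges when 5/7 · |t + 4| < 1, giving R = 7/5.
At t = -13/5: the k-th term does not approach 0; divergence by the term test.
Check t = -27/5: the k-th term does not approach 0; divergence by the term test.

(-27/5, -13/5)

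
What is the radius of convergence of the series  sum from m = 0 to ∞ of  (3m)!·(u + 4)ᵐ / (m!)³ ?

R = 1/27

Apply the ratio test: |a_{m+1}| / |a_m| = (3m+1)·(3m+2)·(3m+3)/(m+1)³, which tends to 27 as m → ∞.
Convergence for |u + 4| · 27 < 1, i.e. |u + 4| < 1/27. So R = 1/27.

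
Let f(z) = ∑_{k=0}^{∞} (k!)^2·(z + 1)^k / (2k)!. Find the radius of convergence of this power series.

Ratio test: |a_{k+1}/a_k| = (k+1)²/[(2k+1)·(2k+2)] → 1/4 as k → ∞.
The series converges when 1/4 · |z + 1| < 1, giving R = 4.

R = 4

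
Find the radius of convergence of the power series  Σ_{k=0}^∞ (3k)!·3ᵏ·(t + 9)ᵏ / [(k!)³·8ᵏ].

The ratio of consecutive coefficients is (3k+1)·(3k+2)·(3k+3)/(k+1)³ · 3/8 → 81/8.
The series converges when 81/8 · |t + 9| < 1, giving R = 8/81.

R = 8/81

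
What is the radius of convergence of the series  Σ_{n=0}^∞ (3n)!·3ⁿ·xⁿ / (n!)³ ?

R = 1/81

Ratio test: |a_{n+1}/a_n| = (3n+1)·(3n+2)·(3n+3)/(n+1)³ · 3 → 81 as n → ∞.
Convergence for |x| · 81 < 1, i.e. |x| < 1/81. So R = 1/81.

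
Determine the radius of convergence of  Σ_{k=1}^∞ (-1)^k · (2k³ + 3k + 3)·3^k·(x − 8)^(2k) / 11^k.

The ratio of consecutive coefficients is [(2(k+1)³ + 3(k+1) + 3)/(2k³ + 3k + 3)] · 3/11 → 3/11.
Successive powers of (x − 8) differ by 2, so the series converges when |x − 8|² · 3/11 < 1, i.e. |x − 8| < √(11/3). So R = √33/3.

R = √33/3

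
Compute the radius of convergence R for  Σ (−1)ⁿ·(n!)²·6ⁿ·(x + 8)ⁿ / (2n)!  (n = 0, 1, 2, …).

The ratio of consecutive coefficients is (n+1)²/[(2n+1)·(2n+2)] · 6 → 3/2.
Thus R = 1/(3/2) = 2/3.

R = 2/3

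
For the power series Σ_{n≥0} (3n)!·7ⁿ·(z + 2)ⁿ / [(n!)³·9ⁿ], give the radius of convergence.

Ratio test: |a_{n+1}/a_n| = (3n+1)·(3n+2)·(3n+3)/(n+1)³ · 7/9 → 21 as n → ∞.
Thus R = 1/(21) = 1/21.

R = 1/21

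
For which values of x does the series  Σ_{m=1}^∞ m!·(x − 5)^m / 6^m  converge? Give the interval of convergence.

The ratio of consecutive coefficients is (m+1) · 1/6 → ∞.
Since the ratio → ∞, the series diverges for every x ≠ 5, and R = 0.

{5}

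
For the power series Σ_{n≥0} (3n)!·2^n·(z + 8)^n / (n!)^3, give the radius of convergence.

R = 1/54

The ratio of consecutive coefficients is (3n+1)·(3n+2)·(3n+3)/(n+1)³ · 2 → 54.
Hence the series converges for |z + 8| < 1/(54) = 1/54, so the radius of convergence is 1/54.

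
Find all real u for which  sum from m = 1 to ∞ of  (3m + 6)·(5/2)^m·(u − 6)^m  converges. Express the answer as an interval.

By the ratio test, |a_{m+1}/a_m| = [(3(m+1) + 6)/(3m + 6)] · 5/2 → 5/2.
Convergence for |u − 6| · 5/2 < 1, i.e. |u − 6| < 2/5. So R = 2/5.
Check u = 32/5: the terms do not tend to 0, so the series diverges.
Check u = 28/5: the terms have absolute value of order m, which does not tend to 0, so the series diverges by the divergence test.

(28/5, 32/5)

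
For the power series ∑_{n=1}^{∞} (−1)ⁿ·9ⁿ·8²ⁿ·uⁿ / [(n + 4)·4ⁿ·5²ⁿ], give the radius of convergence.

R = 25/144

The ratio of consecutive coefficients is [(n + 4)/((n+1) + 4)] · 9·64/(4·25) → 144/25.
The series converges when 144/25 · |u| < 1, giving R = 25/144.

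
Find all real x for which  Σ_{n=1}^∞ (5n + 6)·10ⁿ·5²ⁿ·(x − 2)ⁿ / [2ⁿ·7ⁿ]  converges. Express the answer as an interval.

(243/125, 257/125)

Ratio test: |a_{n+1}/a_n| = [(5(n+1) + 6)/(5n + 6)] · 10·25/(2·7) → 125/7 as n → ∞.
Hence the series converges for |x − 2| < 1/(125/7) = 7/125, so the radius of convergence is 7/125.
Endpoint x = 257/125: the terms do not tend to 0, so the series diverges.
At x = 243/125: the terms do not tend to 0, so the series diverges.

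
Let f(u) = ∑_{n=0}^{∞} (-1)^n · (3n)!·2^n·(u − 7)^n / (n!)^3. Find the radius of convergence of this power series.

By the ratio test, |a_{n+1}/a_n| = (3n+1)·(3n+2)·(3n+3)/(n+1)³ · 2 → 54.
Convergence for |u − 7| · 54 < 1, i.e. |u − 7| < 1/54. So R = 1/54.

R = 1/54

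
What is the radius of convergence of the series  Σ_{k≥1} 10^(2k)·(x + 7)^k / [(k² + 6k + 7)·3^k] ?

Apply the ratio test: |a_{k+1}| / |a_k| = [(k² + 6k + 7)/((k+1)² + 6(k+1) + 7)] · 100/3, which tends to 100/3 as k → ∞.
Thus R = 1/(100/3) = 3/100.

R = 3/100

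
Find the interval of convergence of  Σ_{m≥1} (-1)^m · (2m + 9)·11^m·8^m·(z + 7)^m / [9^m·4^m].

Ratio test: |a_{m+1}/a_m| = [(2(m+1) + 9)/(2m + 9)] · 11·8/(9·4) → 22/9 as m → ∞.
Hence the series converges for |z + 7| < 1/(22/9) = 9/22, so the radius of convergence is 9/22.
Endpoint z = -145/22: the terms have absolute value of order m, which does not tend to 0, so the series diverges by the divergence test.
Endpoint z = -163/22: the terms do not tend to 0, so the series diverges.

(-163/22, -145/22)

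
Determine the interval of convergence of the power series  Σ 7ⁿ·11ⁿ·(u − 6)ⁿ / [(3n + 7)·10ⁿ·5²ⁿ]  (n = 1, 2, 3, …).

Apply the ratio test: |a_{n+1}| / |a_n| = [(3n + 7)/(3(n+1) + 7)] · 7·11/(10·25), which tends to 77/250 as n → ∞.
Hence the series converges for |u − 6| < 1/(77/250) = 250/77, so the radius of convergence is 250/77.
Check u = 712/77: the terms behave like c/n; limit comparison with the harmonic series gives divergence.
Endpoint u = 212/77: convergence follows from the alternating series test (terms decrease monotonically to 0).

[212/77, 712/77)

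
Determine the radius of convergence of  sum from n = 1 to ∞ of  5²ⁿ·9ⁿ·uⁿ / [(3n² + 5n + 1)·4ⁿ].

The ratio of consecutive coefficients is [(3n² + 5n + 1)/(3(n+1)² + 5(n+1) + 1)] · 25·9/4 → 225/4.
Convergence for |u| · 225/4 < 1, i.e. |u| < 4/225. So R = 4/225.

R = 4/225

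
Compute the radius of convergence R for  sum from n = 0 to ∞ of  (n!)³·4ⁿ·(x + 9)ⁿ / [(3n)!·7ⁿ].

Apply the ratio test: |a_{n+1}| / |a_n| = (n+1)³/[(3n+1)·(3n+2)·(3n+3)] · 4/7, which tends to 4/189 as n → ∞.
Convergence for |x + 9| · 4/189 < 1, i.e. |x + 9| < 189/4. So R = 189/4.

R = 189/4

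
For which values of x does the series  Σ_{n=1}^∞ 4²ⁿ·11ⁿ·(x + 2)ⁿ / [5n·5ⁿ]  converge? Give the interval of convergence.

Apply the ratio test: |a_{n+1}| / |a_n| = [5n/5(n+1)] · 16·11/5, which tends to 176/5 as n → ∞.
The series converges when 176/5 · |x + 2| < 1, giving R = 5/176.
When x = -347/176, the terms behave like c/n; limit comparison with the harmonic series gives divergence.
Endpoint x = -357/176: convergence follows from the alternating series test (terms decrease monotonically to 0).

[-357/176, -347/176)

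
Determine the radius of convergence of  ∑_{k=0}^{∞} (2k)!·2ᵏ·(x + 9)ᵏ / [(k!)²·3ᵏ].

The ratio of consecutive coefficients is (2k+1)·(2k+2)/(k+1)² · 2/3 → 8/3.
The series converges when 8/3 · |x + 9| < 1, giving R = 3/8.

R = 3/8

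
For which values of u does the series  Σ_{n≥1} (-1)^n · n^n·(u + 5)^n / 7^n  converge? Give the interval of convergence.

Applying the root test, |a_n|^(1/n) = n/7 → ∞.
Since the n-th root of |a_n| is unbounded, the series converges only at u = -5; R = 0.

{-5}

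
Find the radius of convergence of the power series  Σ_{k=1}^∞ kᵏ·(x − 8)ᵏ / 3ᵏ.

Root test: |a_k|^(1/k) = k/3 → ∞.
Since the k-th root of |a_k| is unbounded, the series converges only at x = 8; R = 0.

R = 0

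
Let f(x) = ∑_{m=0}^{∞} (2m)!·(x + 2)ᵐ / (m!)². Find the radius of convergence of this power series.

R = 1/4

The ratio of consecutive coefficients is (2m+1)·(2m+2)/(m+1)² → 4.
Thus R = 1/(4) = 1/4.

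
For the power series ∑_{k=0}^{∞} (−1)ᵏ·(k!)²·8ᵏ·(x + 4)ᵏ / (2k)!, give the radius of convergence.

R = 1/2

Apply the ratio test: |a_{k+1}| / |a_k| = (k+1)²/[(2k+1)·(2k+2)] · 8, which tends to 2 as k → ∞.
Convergence for |x + 4| · 2 < 1, i.e. |x + 4| < 1/2. So R = 1/2.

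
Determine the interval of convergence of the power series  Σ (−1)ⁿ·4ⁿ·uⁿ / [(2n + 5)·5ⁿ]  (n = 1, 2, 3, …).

By the ratio test, |a_{n+1}/a_n| = [(2n + 5)/(2(n+1) + 5)] · 4/5 → 4/5.
Convergence for |u| · 4/5 < 1, i.e. |u| < 5/4. So R = 5/4.
Endpoint u = 5/4: the terms alternate in sign and decrease monotonically to 0 in absolute value (size ~ c/n), so the alternating series test gives convergence.
At u = -5/4: the terms are asymptotic to a nonzero constant times 1/n, so the series diverges by limit comparison with Σ 1/n.

(-5/4, 5/4]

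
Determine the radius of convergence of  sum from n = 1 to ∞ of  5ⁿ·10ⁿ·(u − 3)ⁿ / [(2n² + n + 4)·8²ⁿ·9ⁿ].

R = 288/25

The ratio of consecutive coefficients is [(2n² + n + 4)/(2(n+1)² + (n+1) + 4)] · 5·10/(64·9) → 25/288.
Hence the series converges for |u − 3| < 1/(25/288) = 288/25, so the radius of convergence is 288/25.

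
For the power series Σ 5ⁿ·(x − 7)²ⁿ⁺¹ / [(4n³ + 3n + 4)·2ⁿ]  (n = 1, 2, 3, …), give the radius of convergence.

R = √10/5

Ratio test: |a_{n+1}/a_n| = [(4n³ + 3n + 4)/(4(n+1)³ + 3(n+1) + 4)] · 5/2 → 5/2 as n → ∞.
Since the exponent of (x − 7) increases by 2 each term, convergence requires |x − 7|² < 2/5, hence R = √10/5.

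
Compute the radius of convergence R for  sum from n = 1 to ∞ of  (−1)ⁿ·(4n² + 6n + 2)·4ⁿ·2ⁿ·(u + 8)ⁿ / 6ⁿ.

R = 3/4

Apply the ratio test: |a_{n+1}| / |a_n| = [(4(n+1)² + 6(n+1) + 2)/(4n² + 6n + 2)] · 4·2/6, which tends to 4/3 as n → ∞.
Hence the series converges for |u + 8| < 1/(4/3) = 3/4, so the radius of convergence is 3/4.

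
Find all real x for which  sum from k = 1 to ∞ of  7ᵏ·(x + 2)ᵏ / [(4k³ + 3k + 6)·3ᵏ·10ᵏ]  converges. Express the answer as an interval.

[-44/7, 16/7]

Apply the ratio test: |a_{k+1}| / |a_k| = [(4k³ + 3k + 6)/(4(k+1)³ + 3(k+1) + 6)] · 7/(3·10), which tends to 7/30 as k → ∞.
The series converges when 7/30 · |x + 2| < 1, giving R = 30/7.
Endpoint x = 16/7: the terms are on the order of 1/k³, so the series converges absolutely by comparison with the p-series (p = 3 > 1).
When x = -44/7, absolute convergence follows by limit comparison with Σ 1/k³.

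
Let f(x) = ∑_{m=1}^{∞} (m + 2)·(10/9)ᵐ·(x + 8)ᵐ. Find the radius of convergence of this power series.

R = 9/10

Apply the ratio test: |a_{m+1}| / |a_m| = [((m+1) + 2)/(m + 2)] · 10/9, which tends to 10/9 as m → ∞.
Convergence for |x + 8| · 10/9 < 1, i.e. |x + 8| < 9/10. So R = 9/10.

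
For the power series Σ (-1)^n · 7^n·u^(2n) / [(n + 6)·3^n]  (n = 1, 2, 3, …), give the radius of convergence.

R = √21/7

The ratio of consecutive coefficients is [(n + 6)/((n+1) + 6)] · 7/3 → 7/3.
Writing y = u², the series in y has radius 3/7, so |u| < √(3/7) and R = √21/7.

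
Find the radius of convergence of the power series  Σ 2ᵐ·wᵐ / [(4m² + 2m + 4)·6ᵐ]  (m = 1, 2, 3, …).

R = 3

By the ratio test, |a_{m+1}/a_m| = [(4m² + 2m + 4)/(4(m+1)² + 2(m+1) + 4)] · 2/6 → 1/3.
Convergence for |w| · 1/3 < 1, i.e. |w| < 3. So R = 3.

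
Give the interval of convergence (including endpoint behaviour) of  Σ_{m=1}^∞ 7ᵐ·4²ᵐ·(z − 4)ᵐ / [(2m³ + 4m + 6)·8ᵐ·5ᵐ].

[51/14, 61/14]

By the ratio test, |a_{m+1}/a_m| = [(2m³ + 4m + 6)/(2(m+1)³ + 4(m+1) + 6)] · 7·16/(8·5) → 14/5.
Convergence for |z − 4| · 14/5 < 1, i.e. |z − 4| < 5/14. So R = 5/14.
At z = 61/14: the terms are on the order of 1/m³, so the series converges absolutely by comparison with the p-series (p = 3 > 1).
Check z = 51/14: absolute convergence follows by limit comparison with Σ 1/m³.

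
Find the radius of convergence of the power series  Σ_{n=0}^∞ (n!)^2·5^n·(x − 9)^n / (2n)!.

Apply the ratio test: |a_{n+1}| / |a_n| = (n+1)²/[(2n+1)·(2n+2)] · 5, which tends to 5/4 as n → ∞.
Hence the series converges for |x − 9| < 1/(5/4) = 4/5, so the radius of convergence is 4/5.

R = 4/5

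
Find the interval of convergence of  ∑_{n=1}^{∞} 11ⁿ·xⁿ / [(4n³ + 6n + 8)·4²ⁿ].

[-16/11, 16/11]

Apply the ratio test: |a_{n+1}| / |a_n| = [(4n³ + 6n + 8)/(4(n+1)³ + 6(n+1) + 8)] · 11/16, which tends to 11/16 as n → ∞.
The series converges when 11/16 · |x| < 1, giving R = 16/11.
When x = 16/11, the terms are on the order of 1/n³, so the series converges absolutely by comparison with the p-series (p = 3 > 1).
When x = -16/11, the terms are on the order of 1/n³, so the series converges absolutely by comparison with the p-series (p = 3 > 1).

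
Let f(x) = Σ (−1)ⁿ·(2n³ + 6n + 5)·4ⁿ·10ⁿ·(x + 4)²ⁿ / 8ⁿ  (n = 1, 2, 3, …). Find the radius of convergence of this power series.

R = √5/5

By the ratio test, |a_{n+1}/a_n| = [(2(n+1)³ + 6(n+1) + 5)/(2n³ + 6n + 5)] · 4·10/8 → 5.
Since the exponent of (x + 4) increases by 2 each term, convergence requires |x + 4|² < 1/5, hence R = √5/5.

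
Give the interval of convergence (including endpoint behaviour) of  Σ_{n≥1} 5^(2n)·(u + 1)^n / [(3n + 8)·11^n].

[-36/25, -14/25)

The ratio of consecutive coefficients is [(3n + 8)/(3(n+1) + 8)] · 25/11 → 25/11.
Thus R = 1/(25/11) = 11/25.
At u = -14/25: the terms behave like c/n; limit comparison with the harmonic series gives divergence.
At u = -36/25: the terms alternate in sign and decrease monotonically to 0 in absolute value (size ~ c/n), so the alternating series test gives convergence.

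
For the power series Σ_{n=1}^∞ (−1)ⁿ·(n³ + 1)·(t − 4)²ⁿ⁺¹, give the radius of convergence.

The ratio of consecutive coefficients is ((n+1)³ + 1)/(n³ + 1) → 1.
Successive powers of (t − 4) differ by 2, so the series converges when |t − 4|² · 1 < 1, i.e. |t − 4| < √(1) = 1. So R = 1.

R = 1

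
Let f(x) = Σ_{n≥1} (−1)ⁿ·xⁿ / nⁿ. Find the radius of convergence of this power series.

By the Cauchy root test, |a_n|^(1/n) = 1/n → 0.
The limit is 0 for every x, so R = ∞.

R = ∞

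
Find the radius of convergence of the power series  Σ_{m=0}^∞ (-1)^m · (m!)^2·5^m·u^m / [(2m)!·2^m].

Apply the ratio test: |a_{m+1}| / |a_m| = (m+1)²/[(2m+1)·(2m+2)] · 5/2, which tends to 5/8 as m → ∞.
The series converges when 5/8 · |u| < 1, giving R = 8/5.

R = 8/5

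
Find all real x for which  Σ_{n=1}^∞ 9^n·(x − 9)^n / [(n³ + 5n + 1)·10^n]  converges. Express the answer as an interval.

The ratio of consecutive coefficients is [(n³ + 5n + 1)/((n+1)³ + 5(n+1) + 1)] · 9/10 → 9/10.
Thus R = 1/(9/10) = 10/9.
Check x = 91/9: the terms are on the order of 1/n³, so the series converges absolutely by comparison with the p-series (p = 3 > 1).
At x = 71/9: the series is dominated by a constant times Σ 1/n³, which converges (p = 3 > 1).

[71/9, 91/9]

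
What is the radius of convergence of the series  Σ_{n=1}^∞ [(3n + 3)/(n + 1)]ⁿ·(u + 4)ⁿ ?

R = 1/3

Applying the root test, |a_n|^(1/n) = (3n + 3)/(n + 1) → 3.
Hence the series converges for |u + 4| < 1/(3) = 1/3, so the radius of convergence is 1/3.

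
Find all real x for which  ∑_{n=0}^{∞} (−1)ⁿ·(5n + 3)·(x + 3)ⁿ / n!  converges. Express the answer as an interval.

(−∞, ∞)

The ratio of consecutive coefficients is (5(n+1) + 3)/(5n + 3) · 1/(n+1) → 0.
The ratio tends to 0 regardless of x, hence R = ∞.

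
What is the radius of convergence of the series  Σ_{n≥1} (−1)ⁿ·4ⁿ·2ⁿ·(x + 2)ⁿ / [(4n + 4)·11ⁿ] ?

R = 11/8

The ratio of consecutive coefficients is [(4n + 4)/(4(n+1) + 4)] · 4·2/11 → 8/11.
Convergence for |x + 2| · 8/11 < 1, i.e. |x + 2| < 11/8. So R = 11/8.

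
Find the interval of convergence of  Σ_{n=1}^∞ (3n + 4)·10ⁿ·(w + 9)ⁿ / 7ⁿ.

(-97/10, -83/10)

Ratio test: |a_{n+1}/a_n| = [(3(n+1) + 4)/(3n + 4)] · 10/7 → 10/7 as n → ∞.
Thus R = 1/(10/7) = 7/10.
When w = -83/10, the terms do not tend to 0, so the series diverges.
Endpoint w = -97/10: the terms have absolute value of order n, which does not tend to 0, so the series diverges by the divergence test.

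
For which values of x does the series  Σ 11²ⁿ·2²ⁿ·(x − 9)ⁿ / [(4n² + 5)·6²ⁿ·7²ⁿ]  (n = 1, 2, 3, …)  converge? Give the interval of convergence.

By the ratio test, |a_{n+1}/a_n| = [(4n² + 5)/(4(n+1)² + 5)] · 121·4/(36·49) → 121/441.
Hence the series converges for |x − 9| < 1/(121/441) = 441/121, so the radius of convergence is 441/121.
At x = 1530/121: the terms are on the order of 1/n², so the series converges absolutely by comparison with the p-series (p = 2 > 1).
Endpoint x = 648/121: absolute convergence follows by limit comparison with Σ 1/n².

[648/121, 1530/121]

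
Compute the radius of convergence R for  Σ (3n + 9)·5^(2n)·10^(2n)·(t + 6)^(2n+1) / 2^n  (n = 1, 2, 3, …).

Ratio test: |a_{n+1}/a_n| = [(3(n+1) + 9)/(3n + 9)] · 25·100/2 → 1250 as n → ∞.
Writing y = (t + 6)², the series in y has radius 1/1250, so |t + 6| < √(1/1250) and R = √2/50.

R = √2/50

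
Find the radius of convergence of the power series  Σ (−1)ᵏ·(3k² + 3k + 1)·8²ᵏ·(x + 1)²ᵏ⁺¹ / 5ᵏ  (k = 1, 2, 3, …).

R = √5/8

Apply the ratio test: |a_{k+1}| / |a_k| = [(3(k+1)² + 3(k+1) + 1)/(3k² + 3k + 1)] · 64/5, which tends to 64/5 as k → ∞.
Successive powers of (x + 1) differ by 2, so the series converges when |x + 1|² · 64/5 < 1, i.e. |x + 1| < √(5/64). So R = √5/8.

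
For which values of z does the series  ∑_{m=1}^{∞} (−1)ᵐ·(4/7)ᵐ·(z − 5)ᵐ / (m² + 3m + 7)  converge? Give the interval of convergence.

[13/4, 27/4]

The ratio of consecutive coefficients is [(m² + 3m + 7)/((m+1)² + 3(m+1) + 7)] · 4/7 → 4/7.
Hence the series converges for |z − 5| < 1/(4/7) = 7/4, so the radius of convergence is 7/4.
When z = 27/4, absolute convergence follows by limit comparison with Σ 1/m².
Endpoint z = 13/4: the series is dominated by a constant times Σ 1/m², which converges (p = 2 > 1).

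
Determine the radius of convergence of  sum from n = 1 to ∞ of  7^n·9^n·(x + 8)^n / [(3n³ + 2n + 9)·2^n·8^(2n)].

R = 128/63

The ratio of consecutive coefficients is [(3n³ + 2n + 9)/(3(n+1)³ + 2(n+1) + 9)] · 7·9/(2·64) → 63/128.
Thus R = 1/(63/128) = 128/63.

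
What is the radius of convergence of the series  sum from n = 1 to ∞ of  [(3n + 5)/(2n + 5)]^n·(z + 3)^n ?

Root test: |a_n|^(1/n) = (3n + 5)/(2n + 5) → 3/2.
The series converges when 3/2 · |z + 3| < 1, giving R = 2/3.

R = 2/3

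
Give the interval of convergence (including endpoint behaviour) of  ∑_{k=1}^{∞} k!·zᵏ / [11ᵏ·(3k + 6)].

{0}

Ratio test: |a_{k+1}/a_k| = (k+1) · 1/11 · (3k + 6)/(3(k+1) + 6) → ∞ as k → ∞.
The ratio grows without bound, so the series diverges whenever z ≠ 0; it converges only at z = 0. R = 0.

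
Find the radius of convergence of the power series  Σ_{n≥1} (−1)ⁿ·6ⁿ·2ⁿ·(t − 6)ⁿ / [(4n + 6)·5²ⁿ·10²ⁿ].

R = 625/3

By the ratio test, |a_{n+1}/a_n| = [(4n + 6)/(4(n+1) + 6)] · 6·2/(25·100) → 3/625.
Hence the series converges for |t − 6| < 1/(3/625) = 625/3, so the radius of convergence is 625/3.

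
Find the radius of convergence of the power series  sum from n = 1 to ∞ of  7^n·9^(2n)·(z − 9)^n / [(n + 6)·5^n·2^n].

R = 10/567

By the ratio test, |a_{n+1}/a_n| = [(n + 6)/((n+1) + 6)] · 7·81/(5·2) → 567/10.
Convergence for |z − 9| · 567/10 < 1, i.e. |z − 9| < 10/567. So R = 10/567.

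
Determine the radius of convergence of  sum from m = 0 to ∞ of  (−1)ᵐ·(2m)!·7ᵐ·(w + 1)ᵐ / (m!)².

R = 1/28

Apply the ratio test: |a_{m+1}| / |a_m| = (2m+1)·(2m+2)/(m+1)² · 7, which tends to 28 as m → ∞.
Hence the series converges for |w + 1| < 1/(28) = 1/28, so the radius of convergence is 1/28.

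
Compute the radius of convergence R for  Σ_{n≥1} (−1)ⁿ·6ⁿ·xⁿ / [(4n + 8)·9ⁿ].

R = 3/2

Ratio test: |a_{n+1}/a_n| = [(4n + 8)/(4(n+1) + 8)] · 6/9 → 2/3 as n → ∞.
Thus R = 1/(2/3) = 3/2.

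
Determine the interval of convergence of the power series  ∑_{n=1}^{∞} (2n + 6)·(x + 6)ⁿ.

Apply the ratio test: |a_{n+1}| / |a_n| = (2(n+1) + 6)/(2n + 6), which tends to 1 as n → ∞.
Hence R = 1.
At x = -5: the terms have absolute value of order n, which does not tend to 0, so the series diverges by the divergence test.
Endpoint x = -7: the terms have absolute value of order n, which does not tend to 0, so the series diverges by the divergence test.

(-7, -5)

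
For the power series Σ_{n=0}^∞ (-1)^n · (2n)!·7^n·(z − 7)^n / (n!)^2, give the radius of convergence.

The ratio of consecutive coefficients is (2n+1)·(2n+2)/(n+1)² · 7 → 28.
Thus R = 1/(28) = 1/28.

R = 1/28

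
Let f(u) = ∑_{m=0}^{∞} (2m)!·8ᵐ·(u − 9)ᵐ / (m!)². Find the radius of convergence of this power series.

R = 1/32

By the ratio test, |a_{m+1}/a_m| = (2m+1)·(2m+2)/(m+1)² · 8 → 32.
Convergence for |u − 9| · 32 < 1, i.e. |u − 9| < 1/32. So R = 1/32.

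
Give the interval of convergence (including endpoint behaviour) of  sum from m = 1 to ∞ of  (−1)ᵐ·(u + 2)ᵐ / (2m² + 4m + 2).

[-3, -1]

Ratio test: |a_{m+1}/a_m| = (2m² + 4m + 2)/(2(m+1)² + 4(m+1) + 2) → 1 as m → ∞.
Convergence for |u + 2| < 1, so R = 1.
Check u = -1: the series is dominated by a constant times Σ 1/m², which converges (p = 2 > 1).
Endpoint u = -3: the series is dominated by a constant times Σ 1/m², which converges (p = 2 > 1).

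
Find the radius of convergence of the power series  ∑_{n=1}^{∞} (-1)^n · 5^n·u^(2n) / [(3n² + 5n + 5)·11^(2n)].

Ratio test: |a_{n+1}/a_n| = [(3n² + 5n + 5)/(3(n+1)² + 5(n+1) + 5)] · 5/121 → 5/121 as n → ∞.
Writing y = u², the series in y has radius 121/5, so |u| < √(121/5) and R = 11√5/5.

R = 11√5/5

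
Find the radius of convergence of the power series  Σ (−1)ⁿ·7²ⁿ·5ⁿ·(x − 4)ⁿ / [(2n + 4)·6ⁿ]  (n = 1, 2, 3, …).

R = 6/245

The ratio of consecutive coefficients is [(2n + 4)/(2(n+1) + 4)] · 49·5/6 → 245/6.
Convergence for |x − 4| · 245/6 < 1, i.e. |x − 4| < 6/245. So R = 6/245.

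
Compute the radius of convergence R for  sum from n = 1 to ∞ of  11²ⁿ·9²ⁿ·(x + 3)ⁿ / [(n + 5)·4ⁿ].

The ratio of consecutive coefficients is [(n + 5)/((n+1) + 5)] · 121·81/4 → 9801/4.
The series converges when 9801/4 · |x + 3| < 1, giving R = 4/9801.

R = 4/9801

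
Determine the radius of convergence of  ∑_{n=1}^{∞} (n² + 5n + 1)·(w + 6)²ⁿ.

The ratio of consecutive coefficients is ((n+1)² + 5(n+1) + 1)/(n² + 5n + 1) → 1.
Writing y = (w + 6)², the series in y has radius 1, so |w + 6| < √(1) = 1 and R = 1.

R = 1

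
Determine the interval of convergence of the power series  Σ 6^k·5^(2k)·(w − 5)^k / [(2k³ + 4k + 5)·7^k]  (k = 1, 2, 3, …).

[743/150, 757/150]

The ratio of consecutive coefficients is [(2k³ + 4k + 5)/(2(k+1)³ + 4(k+1) + 5)] · 6·25/7 → 150/7.
The series converges when 150/7 · |w − 5| < 1, giving R = 7/150.
At w = 757/150: the terms are on the order of 1/k³, so the series converges absolutely by comparison with the p-series (p = 3 > 1).
Check w = 743/150: the terms are on the order of 1/k³, so the series converges absolutely by comparison with the p-series (p = 3 > 1).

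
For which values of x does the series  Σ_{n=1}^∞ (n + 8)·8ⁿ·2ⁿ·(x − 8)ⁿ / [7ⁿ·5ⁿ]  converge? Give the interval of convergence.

Apply the ratio test: |a_{n+1}| / |a_n| = [((n+1) + 8)/(n + 8)] · 8·2/(7·5), which tends to 16/35 as n → ∞.
Hence the series converges for |x − 8| < 1/(16/35) = 35/16, so the radius of convergence is 35/16.
When x = 163/16, the n-th term does not approach 0; divergence by the term test.
Check x = 93/16: the terms do not tend to 0, so the series diverges.

(93/16, 163/16)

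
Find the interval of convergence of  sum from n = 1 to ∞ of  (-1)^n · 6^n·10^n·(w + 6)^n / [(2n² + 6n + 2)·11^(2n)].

[-481/60, -239/60]

Apply the ratio test: |a_{n+1}| / |a_n| = [(2n² + 6n + 2)/(2(n+1)² + 6(n+1) + 2)] · 6·10/121, which tends to 60/121 as n → ∞.
Hence the series converges for |w + 6| < 1/(60/121) = 121/60, so the radius of convergence is 121/60.
At w = -239/60: the terms are on the order of 1/n², so the series converges absolutely by comparison with the p-series (p = 2 > 1).
Check w = -481/60: the terms are on the order of 1/n², so the series converges absolutely by comparison with the p-series (p = 2 > 1).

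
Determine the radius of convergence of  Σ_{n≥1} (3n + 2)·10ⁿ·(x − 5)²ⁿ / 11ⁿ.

R = √110/10

Ratio test: |a_{n+1}/a_n| = [(3(n+1) + 2)/(3n + 2)] · 10/11 → 10/11 as n → ∞.
Successive powers of (x − 5) differ by 2, so the series converges when |x − 5|² · 10/11 < 1, i.e. |x − 5| < √(11/10). So R = √110/10.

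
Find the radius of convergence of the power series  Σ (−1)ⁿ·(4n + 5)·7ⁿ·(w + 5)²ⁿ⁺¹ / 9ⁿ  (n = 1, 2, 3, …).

Ratio test: |a_{n+1}/a_n| = [(4(n+1) + 5)/(4n + 5)] · 7/9 → 7/9 as n → ∞.
Since the exponent of (w + 5) increases by 2 each term, convergence requires |w + 5|² < 9/7, hence R = 3√7/7.

R = 3√7/7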